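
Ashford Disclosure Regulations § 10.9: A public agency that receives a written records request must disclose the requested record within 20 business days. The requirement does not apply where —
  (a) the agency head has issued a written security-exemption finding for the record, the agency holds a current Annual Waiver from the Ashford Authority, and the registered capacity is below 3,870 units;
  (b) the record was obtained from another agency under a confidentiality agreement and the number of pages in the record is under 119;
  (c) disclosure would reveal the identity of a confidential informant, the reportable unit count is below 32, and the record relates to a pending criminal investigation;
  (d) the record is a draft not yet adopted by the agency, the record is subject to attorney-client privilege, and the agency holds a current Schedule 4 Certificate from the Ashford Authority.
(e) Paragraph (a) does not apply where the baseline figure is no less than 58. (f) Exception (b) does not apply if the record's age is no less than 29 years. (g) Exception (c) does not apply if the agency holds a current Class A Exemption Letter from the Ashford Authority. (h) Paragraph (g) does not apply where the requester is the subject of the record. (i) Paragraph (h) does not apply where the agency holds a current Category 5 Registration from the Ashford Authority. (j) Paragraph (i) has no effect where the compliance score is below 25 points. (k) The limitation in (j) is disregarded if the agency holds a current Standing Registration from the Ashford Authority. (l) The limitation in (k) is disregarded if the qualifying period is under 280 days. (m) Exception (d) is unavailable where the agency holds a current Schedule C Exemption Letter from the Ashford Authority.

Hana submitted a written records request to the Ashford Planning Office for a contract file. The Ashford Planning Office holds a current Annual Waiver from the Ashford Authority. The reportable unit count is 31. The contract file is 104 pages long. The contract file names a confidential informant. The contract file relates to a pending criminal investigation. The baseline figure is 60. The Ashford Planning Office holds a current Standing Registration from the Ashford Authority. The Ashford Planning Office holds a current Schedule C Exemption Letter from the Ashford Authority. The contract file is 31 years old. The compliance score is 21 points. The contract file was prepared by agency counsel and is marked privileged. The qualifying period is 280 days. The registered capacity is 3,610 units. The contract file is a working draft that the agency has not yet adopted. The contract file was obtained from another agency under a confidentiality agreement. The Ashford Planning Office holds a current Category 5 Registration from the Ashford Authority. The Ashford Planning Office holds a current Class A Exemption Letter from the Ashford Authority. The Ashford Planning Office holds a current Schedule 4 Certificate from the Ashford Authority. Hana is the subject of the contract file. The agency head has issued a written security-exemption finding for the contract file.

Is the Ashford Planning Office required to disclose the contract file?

Yes — the Ashford Planning Office must disclose the contract file.

All of (a)'s requirements are met (a written security-exemption finding has been issued; a current Annual Waiver is held; the registered capacity is 3,610 units, below the 3,870 units limit). Turning to paragraph (e): (e) applies — the baseline figure is 60, meeting the 58 threshold. So (a) is unavailable.
Exception (b)'s conditions are all satisfied: the contract file was obtained under a confidentiality agreement; the number of pages in the record is 104, under the 119 limit. Turning to paragraph (f): (f) is triggered — the record's age is 31 years, meeting the 29 years threshold. So (b) is unavailable.
Exception (c) is satisfied on its face — the contract file names a confidential informant; the reportable unit count is 31, below the 32 limit; the contract file relates to a pending investigation. But: (g) is engaged — a current Class A Exemption Letter is held. (h) would limit (g) — Hana is the subject of the contract file — but (i) sets (h) aside: (i) operates against (h): a current Category 5 Registration is held. (j) is engaged (the compliance score is 21 points, below the 25 points limit), but yields to (k): (k) is engaged — a current Standing Registration is held. (l), which would lift (k), is inapplicable — the qualifying period is 280 days, not under 280 days. (c) is therefore removed.
Exception (d): the contract file is an unadopted draft; the contract file is privileged; a current Schedule 4 Certificate is held — every condition holds. But: (m) operates against (d): a current Schedule C Exemption Letter is held. Exception (d) does not apply.
None of the exceptions is available; § 10.9 applies in full.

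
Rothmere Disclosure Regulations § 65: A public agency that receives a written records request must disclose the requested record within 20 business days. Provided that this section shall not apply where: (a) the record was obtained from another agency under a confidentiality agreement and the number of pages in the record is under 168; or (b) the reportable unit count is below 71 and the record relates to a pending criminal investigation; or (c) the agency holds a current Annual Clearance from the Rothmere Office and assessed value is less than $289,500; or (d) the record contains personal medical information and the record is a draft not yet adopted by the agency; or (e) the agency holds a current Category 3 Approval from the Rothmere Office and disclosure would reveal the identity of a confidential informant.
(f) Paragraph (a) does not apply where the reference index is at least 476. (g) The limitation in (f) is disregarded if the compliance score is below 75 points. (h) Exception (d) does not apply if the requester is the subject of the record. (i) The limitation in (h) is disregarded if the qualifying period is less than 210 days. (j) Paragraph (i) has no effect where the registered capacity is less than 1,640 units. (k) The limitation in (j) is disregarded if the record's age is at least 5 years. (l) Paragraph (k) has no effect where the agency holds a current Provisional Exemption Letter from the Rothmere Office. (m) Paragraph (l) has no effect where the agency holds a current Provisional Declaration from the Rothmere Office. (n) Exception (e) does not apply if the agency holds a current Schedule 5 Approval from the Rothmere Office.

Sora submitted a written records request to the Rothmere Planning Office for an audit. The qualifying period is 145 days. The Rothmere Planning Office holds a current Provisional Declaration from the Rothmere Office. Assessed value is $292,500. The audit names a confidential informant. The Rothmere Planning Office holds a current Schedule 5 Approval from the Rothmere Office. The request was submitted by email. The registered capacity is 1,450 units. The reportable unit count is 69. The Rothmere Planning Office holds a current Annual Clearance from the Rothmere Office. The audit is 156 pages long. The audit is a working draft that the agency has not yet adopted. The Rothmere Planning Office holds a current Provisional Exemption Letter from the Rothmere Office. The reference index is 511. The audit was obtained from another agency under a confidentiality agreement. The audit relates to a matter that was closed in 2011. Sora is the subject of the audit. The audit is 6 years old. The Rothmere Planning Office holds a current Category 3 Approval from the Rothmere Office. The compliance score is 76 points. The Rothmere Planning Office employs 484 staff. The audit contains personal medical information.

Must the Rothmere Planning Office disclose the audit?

Exception (a)'s conditions are all satisfied: the audit was obtained under a confidentiality agreement; the number of pages in the record is 156, under the 168 limit. However, paragraphs (f)–(g) must be considered: (f) is engaged — the reference index is 511, meeting the 476 threshold. (g), which would lift (f), is not engaged — the compliance score is 76 points, not below 75 points. So (a) is unavailable.
Exception (b) does not apply: the audit relates to a closed matter.
Exception (c) does not apply: assessed value is $292,500, not less than $289,500.
Exception (d): the audit contains personal medical information; the audit is an unadopted draft — every condition holds. Considering the limiting provisions: (h) is engaged (Sora is the subject of the audit), but is set aside by (i): (i) is engaged — the qualifying period is 145 days, less than the 210 days limit. (j) would limit (i) — the registered capacity is 1,450 units, less than the 1,640 units limit — but (k) sets (j) aside: (k) operates against (j): the record's age is 6 years, meeting the 5 years threshold. (l) would limit (k) — a current Provisional Exemption Letter is held — but (m) sets (l) aside: (m) is triggered — a current Provisional Declaration is held. So (d) applies.
Exception (e): a current Category 3 Approval is held; the audit names a confidential informant — every condition holds. But: (n) operates against (e): a current Schedule 5 Approval is held. Exception (e) does not apply.

No — exception (d) applies; the Rothmere Planning Office is not required to disclose the audit.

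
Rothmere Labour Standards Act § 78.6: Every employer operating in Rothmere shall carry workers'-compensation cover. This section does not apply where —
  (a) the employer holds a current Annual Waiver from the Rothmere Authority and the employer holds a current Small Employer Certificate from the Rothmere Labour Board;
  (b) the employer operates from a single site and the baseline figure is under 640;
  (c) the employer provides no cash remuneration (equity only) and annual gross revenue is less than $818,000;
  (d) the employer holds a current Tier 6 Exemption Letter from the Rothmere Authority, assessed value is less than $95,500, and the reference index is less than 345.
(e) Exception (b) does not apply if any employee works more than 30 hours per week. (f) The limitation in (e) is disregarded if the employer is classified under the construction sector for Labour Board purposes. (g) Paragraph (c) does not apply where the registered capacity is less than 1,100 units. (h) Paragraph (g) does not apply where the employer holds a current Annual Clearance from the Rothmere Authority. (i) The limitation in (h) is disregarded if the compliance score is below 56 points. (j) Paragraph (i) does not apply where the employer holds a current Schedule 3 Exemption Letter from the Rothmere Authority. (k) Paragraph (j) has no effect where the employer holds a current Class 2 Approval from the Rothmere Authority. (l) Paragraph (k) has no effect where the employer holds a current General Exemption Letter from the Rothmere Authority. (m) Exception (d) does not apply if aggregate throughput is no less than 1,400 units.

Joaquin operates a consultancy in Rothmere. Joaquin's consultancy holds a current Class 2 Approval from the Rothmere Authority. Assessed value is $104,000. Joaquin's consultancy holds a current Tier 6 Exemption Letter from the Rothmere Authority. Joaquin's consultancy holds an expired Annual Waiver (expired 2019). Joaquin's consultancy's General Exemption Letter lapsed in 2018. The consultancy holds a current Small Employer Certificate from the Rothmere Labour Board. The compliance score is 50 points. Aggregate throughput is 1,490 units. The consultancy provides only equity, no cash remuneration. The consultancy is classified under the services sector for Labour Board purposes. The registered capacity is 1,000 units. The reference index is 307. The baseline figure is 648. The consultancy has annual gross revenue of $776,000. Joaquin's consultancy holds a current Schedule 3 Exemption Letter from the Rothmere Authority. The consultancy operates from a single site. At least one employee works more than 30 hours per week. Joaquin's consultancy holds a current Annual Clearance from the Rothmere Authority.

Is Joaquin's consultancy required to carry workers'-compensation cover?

Exception (a) requires that the employer holds a current Annual Waiver from the Rothmere Authority; but the Annual Waiver is not current, so (a) is unavailable.
Exception (b) requires that the baseline figure is under 640; but the baseline figure is 648, not under 640, so (b) is unavailable.
Exception (c) is satisfied on its face — remuneration is equity-only; annual gross revenue is $776,000, less than the $818,000 limit. However, paragraphs (g)–(l) must be considered: (g) applies — the registered capacity is 1,000 units, less than the 1,100 units limit. (h) would limit (g) — a current Annual Clearance is held — but (i) sets (h) aside: (i) operates — the compliance score is 50 points, below the 56 points limit. (j) applies (a current Schedule 3 Exemption Letter is held), but is overridden by (k): (k) is triggered — a current Class 2 Approval is held. (l), which would lift (k), does not operate here — the General Exemption Letter is not current. (c) is therefore removed.
Exception (d) does not apply: assessed value is $104,000, not less than $95,500.
Every exception is unavailable, so the rule governs.

Yes — Joaquin's consultancy must carry workers'-compensation cover.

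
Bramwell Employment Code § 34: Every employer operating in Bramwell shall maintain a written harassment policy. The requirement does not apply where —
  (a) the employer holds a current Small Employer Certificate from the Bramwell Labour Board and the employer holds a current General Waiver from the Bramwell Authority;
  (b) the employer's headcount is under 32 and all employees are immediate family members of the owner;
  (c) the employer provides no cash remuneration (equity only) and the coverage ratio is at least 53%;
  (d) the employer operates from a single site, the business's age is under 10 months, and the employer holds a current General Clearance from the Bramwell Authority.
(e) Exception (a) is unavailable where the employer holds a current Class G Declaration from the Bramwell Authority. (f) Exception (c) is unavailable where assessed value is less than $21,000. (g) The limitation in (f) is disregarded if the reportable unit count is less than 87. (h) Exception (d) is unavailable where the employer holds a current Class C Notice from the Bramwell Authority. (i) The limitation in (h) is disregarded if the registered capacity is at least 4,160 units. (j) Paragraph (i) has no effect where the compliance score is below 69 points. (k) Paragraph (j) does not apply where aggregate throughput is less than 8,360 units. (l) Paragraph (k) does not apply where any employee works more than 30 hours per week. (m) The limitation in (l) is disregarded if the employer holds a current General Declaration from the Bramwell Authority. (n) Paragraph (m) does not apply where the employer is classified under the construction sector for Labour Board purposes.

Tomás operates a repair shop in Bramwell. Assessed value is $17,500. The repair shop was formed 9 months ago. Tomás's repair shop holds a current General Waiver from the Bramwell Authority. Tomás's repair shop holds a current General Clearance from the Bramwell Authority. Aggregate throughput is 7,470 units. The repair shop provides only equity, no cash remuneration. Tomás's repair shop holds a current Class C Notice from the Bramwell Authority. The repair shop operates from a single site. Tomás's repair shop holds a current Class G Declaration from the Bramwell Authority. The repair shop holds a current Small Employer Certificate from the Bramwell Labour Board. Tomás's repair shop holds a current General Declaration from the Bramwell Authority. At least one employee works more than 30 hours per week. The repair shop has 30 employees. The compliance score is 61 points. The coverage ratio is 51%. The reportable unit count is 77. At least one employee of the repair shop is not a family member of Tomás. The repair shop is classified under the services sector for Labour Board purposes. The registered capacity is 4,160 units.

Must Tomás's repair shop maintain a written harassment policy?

No — exception (d) applies; Tomás's repair shop is not required to maintain a written harassment policy.

Exception (a): a current Small Employer Certificate is held; a current General Waiver is held — every condition holds. But applying paragraph (e): (e) operates against (a): a current Class G Declaration is held. (a) is therefore removed.
Exception (b) requires that all employees are immediate family members of the owner; but at least one employee is not a family member, so (b) is unavailable.
Exception (c) fails — the coverage ratio is 51%, short of 53%.
Exception (d)'s conditions are all satisfied: the employer operates from a single site; the business's age is 9 months, under the 10 months limit; a current General Clearance is held. As to paragraphs (h)–(n): (h) would limit (d) — a current Class C Notice is held — but (i) sets (h) aside: (i) applies — the registered capacity is 4,160 units, meeting the 4,160 units threshold. (j) applies (the compliance score is 61 points, below the 69 points limit), but is itself disapplied by (k): (k) operates against (j): aggregate throughput is 7,470 units, less than the 8,360 units limit. (l) would limit (k) — at least one employee exceeds 30 hours/week — but (m) sets (l) aside: (m) applies — a current General Declaration is held. (n) does not operate here (the repair shop is classified under the services sector), so (m) stands. So (d) applies.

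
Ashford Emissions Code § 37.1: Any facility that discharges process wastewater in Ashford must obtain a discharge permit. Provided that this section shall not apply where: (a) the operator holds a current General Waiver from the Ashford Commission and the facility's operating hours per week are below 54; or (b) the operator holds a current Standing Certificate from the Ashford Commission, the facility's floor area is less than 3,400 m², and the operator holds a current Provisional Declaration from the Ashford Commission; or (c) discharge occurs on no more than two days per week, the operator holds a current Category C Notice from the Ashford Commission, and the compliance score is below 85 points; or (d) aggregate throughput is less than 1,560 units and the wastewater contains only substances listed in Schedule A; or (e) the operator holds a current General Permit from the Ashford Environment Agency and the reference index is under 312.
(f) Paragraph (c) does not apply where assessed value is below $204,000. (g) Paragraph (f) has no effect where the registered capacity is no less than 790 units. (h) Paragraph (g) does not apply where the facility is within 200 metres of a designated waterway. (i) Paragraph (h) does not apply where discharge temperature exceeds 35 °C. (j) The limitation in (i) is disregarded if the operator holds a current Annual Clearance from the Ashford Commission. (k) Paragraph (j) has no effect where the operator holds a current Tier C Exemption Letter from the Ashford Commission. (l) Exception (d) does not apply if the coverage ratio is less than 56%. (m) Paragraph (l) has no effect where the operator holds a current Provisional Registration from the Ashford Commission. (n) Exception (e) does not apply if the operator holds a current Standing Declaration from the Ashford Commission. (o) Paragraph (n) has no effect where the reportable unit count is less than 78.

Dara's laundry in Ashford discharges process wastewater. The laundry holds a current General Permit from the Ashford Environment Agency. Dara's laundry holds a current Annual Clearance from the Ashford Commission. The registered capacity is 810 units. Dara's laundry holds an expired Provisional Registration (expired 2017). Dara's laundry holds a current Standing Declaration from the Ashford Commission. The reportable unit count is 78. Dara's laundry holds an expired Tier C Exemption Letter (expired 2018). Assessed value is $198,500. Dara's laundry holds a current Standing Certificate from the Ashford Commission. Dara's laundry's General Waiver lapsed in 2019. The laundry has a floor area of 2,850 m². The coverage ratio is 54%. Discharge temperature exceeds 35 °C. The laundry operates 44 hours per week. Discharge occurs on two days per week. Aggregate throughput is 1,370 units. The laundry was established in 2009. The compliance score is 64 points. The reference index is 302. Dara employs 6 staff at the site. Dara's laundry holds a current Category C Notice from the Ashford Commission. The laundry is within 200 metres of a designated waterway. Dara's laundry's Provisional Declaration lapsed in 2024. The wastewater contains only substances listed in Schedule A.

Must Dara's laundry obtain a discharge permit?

Exception (a) requires that the operator holds a current General Waiver from the Ashford Commission; but no current General Waiver is held, so (a) is unavailable.
Exception (b) requires that the operator holds a current Provisional Declaration from the Ashford Commission; but the Provisional Declaration is not current, so (b) is unavailable.
Exception (c)'s conditions are all satisfied: discharge occurs on no more than two days per week; a current Category C Notice is held; the compliance score is 64 points, below the 85 points limit. However, paragraphs (f)–(k) must be considered: (f) operates against (c): assessed value is $198,500, below the $204,000 limit. (g) is triggered (the registered capacity is 810 units, meeting the 790 units threshold), but is overridden by (h): (h) is triggered — the laundry is within 200 m of a designated waterway. (i) would limit (h) — discharge temperature exceeds 35 °C — but (j) sets (i) aside: (j) is engaged — a current Annual Clearance is held. (k) is not triggered (no current Tier C Exemption Letter is held), so (j) stands. So (c) is unavailable.
Exception (d): aggregate throughput is 1,370 units, less than the 1,560 units limit; the wastewater is Schedule-A-only — every condition holds. Turning to paragraphs (l)–(m): (l) operates against (d): the coverage ratio is 54%, less than the 56% limit. (m) is inapplicable (the Provisional Registration is not current), so (l) stands. So (d) is unavailable.
All of (e)'s requirements are met (a current General Permit is held; the reference index is 302, under the 312 limit). Turning to paragraphs (n)–(o): (n) operates against (e): a current Standing Declaration is held. (o), which would lift (n), is not triggered — the reportable unit count is 78, not less than 78. Exception (e) does not apply.
Every exception is unavailable, so the rule governs.

Yes — Dara's laundry must obtain a discharge permit.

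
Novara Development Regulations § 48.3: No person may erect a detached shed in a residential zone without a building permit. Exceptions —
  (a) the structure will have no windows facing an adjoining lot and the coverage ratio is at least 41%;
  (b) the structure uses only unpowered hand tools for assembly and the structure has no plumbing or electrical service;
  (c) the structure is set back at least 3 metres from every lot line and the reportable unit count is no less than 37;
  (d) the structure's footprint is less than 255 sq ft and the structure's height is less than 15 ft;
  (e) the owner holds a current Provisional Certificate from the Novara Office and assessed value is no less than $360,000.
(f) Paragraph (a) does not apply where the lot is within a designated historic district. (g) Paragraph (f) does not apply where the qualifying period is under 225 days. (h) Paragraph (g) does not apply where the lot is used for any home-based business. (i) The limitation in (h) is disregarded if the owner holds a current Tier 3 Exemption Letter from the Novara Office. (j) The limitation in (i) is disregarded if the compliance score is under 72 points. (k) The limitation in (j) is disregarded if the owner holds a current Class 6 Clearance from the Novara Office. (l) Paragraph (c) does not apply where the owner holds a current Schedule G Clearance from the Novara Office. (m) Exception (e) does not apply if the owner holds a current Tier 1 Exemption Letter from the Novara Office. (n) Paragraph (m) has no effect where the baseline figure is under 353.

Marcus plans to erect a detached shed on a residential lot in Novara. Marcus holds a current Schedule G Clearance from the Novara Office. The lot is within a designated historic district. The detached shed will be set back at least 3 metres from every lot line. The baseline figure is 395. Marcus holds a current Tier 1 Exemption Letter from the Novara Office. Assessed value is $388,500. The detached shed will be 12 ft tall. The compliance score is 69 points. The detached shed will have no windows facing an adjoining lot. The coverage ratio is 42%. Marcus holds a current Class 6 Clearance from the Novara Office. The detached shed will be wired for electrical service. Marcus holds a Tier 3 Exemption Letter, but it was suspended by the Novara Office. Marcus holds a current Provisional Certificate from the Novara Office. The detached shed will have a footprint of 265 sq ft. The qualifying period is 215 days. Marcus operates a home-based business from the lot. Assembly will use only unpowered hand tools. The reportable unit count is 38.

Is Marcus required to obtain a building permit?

Exception (a): no windows face an adjoining lot; the coverage ratio is 42%, meeting the 41% threshold — every condition holds. But applying paragraphs (f)–(k): (f) operates against (a): the lot is in a historic district. (g) would limit (f) — the qualifying period is 215 days, under the 225 days limit — but (h) sets (g) aside: (h) operates against (g): a home-based business operates on the lot. (i), which would lift (h), does not operate here — the Tier 3 Exemption Letter is not current. So (a) is unavailable.
Exception (b) fails — electrical service is planned.
Exception (c): the setback is at least 3 m on every side; the reportable unit count is 38, meeting the 37 threshold — every condition holds. Turning to paragraph (l): (l) is engaged — a current Schedule G Clearance is held. Exception (c) does not apply.
Exception (d) requires that the structure's footprint is less than 255 sq ft; but the structure's footprint is 265 sq ft, not less than 255 sq ft, so (d) is unavailable.
All of (e)'s requirements are met (a current Provisional Certificate is held; assessed value is $388,500, meeting the $360,000 threshold). But: (m) operates against (e): a current Tier 1 Exemption Letter is held. (n) is not triggered (the baseline figure is 395, not under 353), so (m) stands. So (e) is unavailable.
No exception applies. The general rule governs.

Yes — Marcus must obtain a building permit.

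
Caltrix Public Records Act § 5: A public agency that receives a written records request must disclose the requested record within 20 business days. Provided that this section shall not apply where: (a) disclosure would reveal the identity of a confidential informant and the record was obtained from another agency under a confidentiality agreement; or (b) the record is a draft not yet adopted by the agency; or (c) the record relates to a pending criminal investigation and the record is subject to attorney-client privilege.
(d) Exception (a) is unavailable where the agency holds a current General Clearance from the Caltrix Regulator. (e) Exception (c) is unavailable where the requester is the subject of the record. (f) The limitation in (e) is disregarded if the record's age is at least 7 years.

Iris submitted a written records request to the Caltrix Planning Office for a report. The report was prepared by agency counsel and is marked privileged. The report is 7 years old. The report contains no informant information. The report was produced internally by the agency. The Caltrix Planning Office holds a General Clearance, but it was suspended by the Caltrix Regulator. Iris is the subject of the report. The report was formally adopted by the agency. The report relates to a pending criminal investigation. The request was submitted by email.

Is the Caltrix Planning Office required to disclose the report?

Exception (a) requires that disclosure would reveal the identity of a confidential informant; but the report contains no informant information, so (a) is unavailable.
Exception (b) requires that the record is a draft not yet adopted by the agency; but the report has been formally adopted, so (b) is unavailable.
Exception (c) is satisfied on its face — the report relates to a pending investigation; the report is privileged. Applying paragraphs (e)–(f): (e) is triggered (Iris is the subject of the report), but is itself disapplied by (f): (f) operates — the record's age is 7 years, meeting the 7 years threshold. Exception (c) stands.

No — exception (c) applies; the Caltrix Planning Office is not required to disclose the report.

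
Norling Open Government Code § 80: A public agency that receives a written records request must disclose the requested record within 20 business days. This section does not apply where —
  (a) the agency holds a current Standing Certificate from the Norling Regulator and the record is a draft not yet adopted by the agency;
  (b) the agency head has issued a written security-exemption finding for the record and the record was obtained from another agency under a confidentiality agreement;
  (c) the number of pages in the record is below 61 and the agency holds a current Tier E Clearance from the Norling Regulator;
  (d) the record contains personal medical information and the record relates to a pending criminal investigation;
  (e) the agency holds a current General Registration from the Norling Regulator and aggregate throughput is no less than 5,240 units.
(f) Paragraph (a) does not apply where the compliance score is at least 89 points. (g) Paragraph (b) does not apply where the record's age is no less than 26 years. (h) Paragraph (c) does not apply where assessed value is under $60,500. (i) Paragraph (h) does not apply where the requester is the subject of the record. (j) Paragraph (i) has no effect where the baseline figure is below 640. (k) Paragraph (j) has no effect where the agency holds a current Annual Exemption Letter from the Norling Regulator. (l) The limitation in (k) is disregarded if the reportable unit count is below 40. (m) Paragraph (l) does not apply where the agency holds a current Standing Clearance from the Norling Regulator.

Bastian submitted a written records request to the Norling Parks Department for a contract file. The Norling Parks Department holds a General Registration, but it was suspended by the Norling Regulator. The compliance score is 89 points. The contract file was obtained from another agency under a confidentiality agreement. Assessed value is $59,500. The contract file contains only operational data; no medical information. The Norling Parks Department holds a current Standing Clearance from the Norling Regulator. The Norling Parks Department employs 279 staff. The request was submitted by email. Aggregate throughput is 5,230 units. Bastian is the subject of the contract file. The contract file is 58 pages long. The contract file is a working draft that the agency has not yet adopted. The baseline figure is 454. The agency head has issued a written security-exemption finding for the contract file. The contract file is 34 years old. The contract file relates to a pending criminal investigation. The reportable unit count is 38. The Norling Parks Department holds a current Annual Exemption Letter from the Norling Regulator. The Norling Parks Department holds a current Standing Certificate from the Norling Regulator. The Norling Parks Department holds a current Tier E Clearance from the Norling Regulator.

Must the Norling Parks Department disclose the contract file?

Exception (a) is satisfied on its face — a current Standing Certificate is held; the contract file is an unadopted draft. Turning to paragraph (f): (f) operates against (a): the compliance score is 89 points, meeting the 89 points threshold. (a) is therefore removed.
All of (b)'s requirements are met (a written security-exemption finding has been issued; the contract file was obtained under a confidentiality agreement). Turning to paragraph (g): (g) operates against (b): the record's age is 34 years, meeting the 26 years threshold. Exception (b) does not apply.
All of (c)'s requirements are met (the number of pages in the record is 58, below the 61 limit; a current Tier E Clearance is held). Under paragraphs (h)–(m): (h) operates (assessed value is $59,500, under the $60,500 limit), but is set aside by (i): (i) operates against (h): Bastian is the subject of the contract file. (j) is triggered (the baseline figure is 454, below the 640 limit), but is set aside by (k): (k) is triggered — a current Annual Exemption Letter is held. (l) is triggered (the reportable unit count is 38, below the 40 limit), but yields to (m): (m) is engaged — a current Standing Clearance is held. (c) remains available.
Exception (d) does not apply: the contract file contains only operational data.
Exception (e) fails — there is no General Registration in force.

No — exception (c) applies; the Norling Parks Department is not required to disclose the contract file.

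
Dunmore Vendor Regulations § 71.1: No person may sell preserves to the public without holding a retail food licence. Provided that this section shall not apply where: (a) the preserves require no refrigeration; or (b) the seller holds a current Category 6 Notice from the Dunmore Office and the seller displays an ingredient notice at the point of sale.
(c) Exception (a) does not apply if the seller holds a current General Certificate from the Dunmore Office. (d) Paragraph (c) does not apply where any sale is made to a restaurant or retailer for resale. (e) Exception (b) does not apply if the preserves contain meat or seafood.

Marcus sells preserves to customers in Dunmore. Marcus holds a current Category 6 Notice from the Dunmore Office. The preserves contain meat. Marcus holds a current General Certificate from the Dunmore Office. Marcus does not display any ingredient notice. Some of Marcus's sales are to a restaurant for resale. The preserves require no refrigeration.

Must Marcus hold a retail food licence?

No — exception (a) applies; Marcus is not required to hold a retail food licence.

Exception (a)'s conditions are all satisfied: the preserves are shelf-stable. Considering the limiting provisions: (c) operates (a current General Certificate is held), but is set aside by (d): (d) is engaged — some sales are to a restaurant for resale. So (a) applies.
Exception (b) requires that the seller displays an ingredient notice at the point of sale; but no ingredient notice is displayed, so (b) is unavailable.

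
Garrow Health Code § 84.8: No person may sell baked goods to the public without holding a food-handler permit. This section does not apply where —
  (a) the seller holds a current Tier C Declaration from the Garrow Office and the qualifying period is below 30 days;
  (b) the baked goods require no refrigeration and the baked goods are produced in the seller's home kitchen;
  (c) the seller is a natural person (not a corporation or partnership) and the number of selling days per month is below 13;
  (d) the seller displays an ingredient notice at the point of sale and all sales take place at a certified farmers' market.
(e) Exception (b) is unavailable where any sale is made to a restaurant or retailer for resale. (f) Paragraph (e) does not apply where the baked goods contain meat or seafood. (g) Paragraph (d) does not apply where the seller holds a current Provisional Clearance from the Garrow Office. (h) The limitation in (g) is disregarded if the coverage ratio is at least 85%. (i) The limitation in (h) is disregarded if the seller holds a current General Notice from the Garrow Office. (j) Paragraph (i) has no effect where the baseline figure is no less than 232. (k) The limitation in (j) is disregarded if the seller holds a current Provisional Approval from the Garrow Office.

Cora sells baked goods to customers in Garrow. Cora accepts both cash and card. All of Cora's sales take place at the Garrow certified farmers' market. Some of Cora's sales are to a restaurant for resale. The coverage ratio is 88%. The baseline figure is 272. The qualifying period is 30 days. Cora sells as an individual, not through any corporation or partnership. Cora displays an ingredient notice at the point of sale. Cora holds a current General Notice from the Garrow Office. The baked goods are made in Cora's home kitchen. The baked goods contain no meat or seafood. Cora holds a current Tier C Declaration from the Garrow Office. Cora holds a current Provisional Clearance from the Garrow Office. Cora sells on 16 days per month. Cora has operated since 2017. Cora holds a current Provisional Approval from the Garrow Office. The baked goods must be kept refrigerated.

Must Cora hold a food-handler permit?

Exception (a) requires that the qualifying period is below 30 days; but the qualifying period is 30 days, not below 30 days, so (a) is unavailable.
Exception (b) fails — the baked goods require refrigeration.
Exception (c) fails — the number of selling days per month is 16, not below 13.
Exception (d) is satisfied on its face — an ingredient notice is displayed; all sales are at a certified farmers' market. But applying paragraphs (g)–(k): (g) operates — a current Provisional Clearance is held. (h) would limit (g) — the coverage ratio is 88%, meeting the 85% threshold — but (i) sets (h) aside: (i) applies — a current General Notice is held. (j) is engaged (the baseline figure is 272, meeting the 232 threshold), but is itself disapplied by (k): (k) operates — a current Provisional Approval is held. (d) is therefore removed.
No exception is made out. Cora falls within the general rule.

Yes — Cora must hold a food-handler permit.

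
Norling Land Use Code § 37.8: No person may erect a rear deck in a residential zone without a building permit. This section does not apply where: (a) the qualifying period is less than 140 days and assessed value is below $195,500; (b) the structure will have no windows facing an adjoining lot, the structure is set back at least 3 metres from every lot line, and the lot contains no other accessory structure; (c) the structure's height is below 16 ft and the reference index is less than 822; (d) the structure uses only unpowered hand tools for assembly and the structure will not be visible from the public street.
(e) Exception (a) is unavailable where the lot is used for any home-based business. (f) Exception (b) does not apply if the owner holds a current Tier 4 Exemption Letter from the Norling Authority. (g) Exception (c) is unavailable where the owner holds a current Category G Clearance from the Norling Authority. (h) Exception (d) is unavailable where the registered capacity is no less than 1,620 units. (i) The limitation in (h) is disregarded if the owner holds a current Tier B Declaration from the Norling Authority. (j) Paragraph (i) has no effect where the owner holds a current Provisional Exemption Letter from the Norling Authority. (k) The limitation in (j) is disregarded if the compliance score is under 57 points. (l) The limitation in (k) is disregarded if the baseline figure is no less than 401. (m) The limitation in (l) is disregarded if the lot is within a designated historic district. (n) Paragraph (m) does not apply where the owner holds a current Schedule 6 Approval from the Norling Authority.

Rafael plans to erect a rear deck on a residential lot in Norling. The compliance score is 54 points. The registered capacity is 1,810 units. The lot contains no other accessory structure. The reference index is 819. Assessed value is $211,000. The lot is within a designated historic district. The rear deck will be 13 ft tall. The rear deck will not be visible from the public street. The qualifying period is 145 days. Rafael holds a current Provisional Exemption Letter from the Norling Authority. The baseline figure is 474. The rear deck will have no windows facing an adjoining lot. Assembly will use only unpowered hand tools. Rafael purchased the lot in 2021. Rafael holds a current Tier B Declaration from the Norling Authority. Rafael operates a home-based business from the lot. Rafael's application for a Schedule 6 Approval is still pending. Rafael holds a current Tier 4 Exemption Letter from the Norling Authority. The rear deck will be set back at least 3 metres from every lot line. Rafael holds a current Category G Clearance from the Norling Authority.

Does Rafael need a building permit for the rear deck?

No — exception (d) applies; Rafael does not need a building permit.

Exception (a) requires that the qualifying period is less than 140 days; but the qualifying period is 145 days, not less than 140 days, so (a) is unavailable.
All of (b)'s requirements are met (no windows face an adjoining lot; the setback is at least 3 m on every side; the lot has no other accessory structure). But applying paragraph (f): (f) operates against (b): a current Tier 4 Exemption Letter is held. So (b) is unavailable.
Exception (c)'s conditions are all satisfied: the structure's height is 13 ft, below the 16 ft limit; the reference index is 819, less than the 822 limit. Turning to paragraph (g): (g) operates against (c): a current Category G Clearance is held. Exception (c) does not apply.
Exception (d): assembly uses only hand tools; the structure will not be visible from the street — every condition holds. As to paragraphs (h)–(n): (h) would limit (d) — the registered capacity is 1,810 units, meeting the 1,620 units threshold — but (i) sets (h) aside: (i) operates against (h): a current Tier B Declaration is held. (j) would limit (i) — a current Provisional Exemption Letter is held — but (k) sets (j) aside: (k) operates against (j): the compliance score is 54 points, under the 57 points limit. (l) would limit (k) — the baseline figure is 474, meeting the 401 threshold — but (m) sets (l) aside: (m) operates against (l): the lot is in a historic district. (n), which would lift (m), does not operate here — the Schedule 6 Approval is not current. (d) remains available.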